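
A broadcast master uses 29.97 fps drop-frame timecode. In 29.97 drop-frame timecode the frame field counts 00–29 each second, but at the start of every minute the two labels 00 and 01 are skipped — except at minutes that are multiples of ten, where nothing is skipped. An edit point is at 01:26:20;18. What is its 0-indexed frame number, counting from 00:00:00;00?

As if non-drop at 30 labels/s: (1 × 3600 + 26 × 60 + 20) × 30 + 18 = 155418.
Minute boundaries passed: 86; those not divisible by 10: 86 − 8 = 78; dropped labels = 2 × 78 = 156.
Actual frame index = 155418 − 156 = 155262.

155262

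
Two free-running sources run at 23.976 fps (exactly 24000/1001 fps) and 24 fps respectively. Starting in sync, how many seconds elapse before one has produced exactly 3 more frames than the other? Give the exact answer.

125.125 seconds

The gap grows by |24 − 24000/1001| = 24/1001 frames per second.
Time for a 3-frame gap: 3 ÷ (24/1001) = 125.125 s.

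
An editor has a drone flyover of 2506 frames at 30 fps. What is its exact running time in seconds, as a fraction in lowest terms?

1253/15 seconds

Running time = 2506 ÷ (30) = 2506 × 1/30 = 1253/15 s.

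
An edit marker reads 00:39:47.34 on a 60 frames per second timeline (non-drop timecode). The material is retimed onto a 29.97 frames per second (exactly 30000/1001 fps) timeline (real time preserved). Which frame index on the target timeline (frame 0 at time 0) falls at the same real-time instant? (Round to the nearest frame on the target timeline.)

frame 71555

Source frame index: (0×3600 + 39×60 + 47) × 60 + 34 = 143254.
Real time: 143254 / (60) = 71627/30 s.
Target frame: (71627/30) × (30000/1001) = 71627000/1001 ≈ 71555.445 → 71555.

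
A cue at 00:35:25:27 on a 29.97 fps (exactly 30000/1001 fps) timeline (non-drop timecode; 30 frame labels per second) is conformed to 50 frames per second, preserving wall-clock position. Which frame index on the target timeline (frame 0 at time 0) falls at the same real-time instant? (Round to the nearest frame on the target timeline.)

frame 106401

Source frame index: (0×3600 + 35×60 + 25) × 30 + 27 = 63777.
Real time: 63777 / (30000/1001) = 21280259/10000 s.
Target frame: (21280259/10000) × (50) = 21280259/200 ≈ 106401.295 → 106401.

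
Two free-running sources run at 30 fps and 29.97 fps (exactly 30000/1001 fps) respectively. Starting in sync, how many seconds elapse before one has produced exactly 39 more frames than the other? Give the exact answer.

The gap grows by |30000/1001 − 30| = 30/1001 frames per second.
Time for a 39-frame gap: 39 ÷ (30/1001) = 1301.3 s.

1301.3 seconds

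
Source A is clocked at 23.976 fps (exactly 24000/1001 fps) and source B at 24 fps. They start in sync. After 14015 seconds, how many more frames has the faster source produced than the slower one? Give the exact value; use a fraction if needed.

336360/1001 frames

A emits 24000/1001 × 14015 = 336360000/1001 frames; B emits 24 × 14015 = 336360.
Difference = 336360/1001 frames (≈ 336.0240); B is ahead of A.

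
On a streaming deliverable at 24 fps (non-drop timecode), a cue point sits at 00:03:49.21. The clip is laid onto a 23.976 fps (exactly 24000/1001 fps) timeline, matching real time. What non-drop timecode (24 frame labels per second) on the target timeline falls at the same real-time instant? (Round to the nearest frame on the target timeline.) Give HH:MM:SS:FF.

00:03:49:15

Source frame index: (0×3600 + 3×60 + 49) × 24 + 21 = 5517.
Real time: 5517 / (24) = 1839/8 s.
Target frame: (1839/8) × (24000/1001) = 5517000/1001 ≈ 5511.489 → 5511.
At 24 labels/s: frame 5511 → 00:03:49:15.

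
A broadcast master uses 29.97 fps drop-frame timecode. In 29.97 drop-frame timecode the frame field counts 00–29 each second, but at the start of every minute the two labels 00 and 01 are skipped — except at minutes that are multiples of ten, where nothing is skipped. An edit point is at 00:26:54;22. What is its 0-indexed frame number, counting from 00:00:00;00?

As if non-drop at 30 labels/s: (0 × 3600 + 26 × 60 + 54) × 30 + 22 = 48442.
Minute boundaries passed: 26; those not divisible by 10: 26 − 2 = 24; dropped labels = 2 × 24 = 48.
Actual frame index = 48442 − 48 = 48394.

48394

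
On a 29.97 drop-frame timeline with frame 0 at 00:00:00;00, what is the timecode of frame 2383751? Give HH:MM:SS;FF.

Ten DF minutes hold 17982 frames, so frame 2383751 lies in block 132 (frames 2373624–2391605) with 10127 frames into that block.
The block's first minute is 1800 frames and the rest 1798 each; 10127 frames reaches minute 5, so 132 × 18 + 5 × 2 = 2386 labels have been skipped so far.
Adding those back, label number 2383751 + 2386 = 2386137 at 30 labels/s is 79537 s + 27 f = 22 h 5 min 37 s frame 27, i.e. 22:05:37;27.

22:05:37;27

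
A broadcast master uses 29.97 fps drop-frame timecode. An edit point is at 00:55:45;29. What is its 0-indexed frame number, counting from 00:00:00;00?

Complete 10-minute blocks: 5, each 17982 frames → 89910.
Remaining 5 whole minutes in the current block: 1800 + 4 × 1798 = 8992 frames.
Within the current minute: 45 × 30 + 29 − 2 = 1377 (labels ;00/;01 skipped at this minute). Total = 89910 + 8992 + 1377 = 100279.

100279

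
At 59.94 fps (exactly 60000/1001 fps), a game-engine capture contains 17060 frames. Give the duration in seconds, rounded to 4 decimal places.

284.6177 seconds

Running time = 17060 × 1001/60000 = 853853/3000 s ≈ 284.6177 s.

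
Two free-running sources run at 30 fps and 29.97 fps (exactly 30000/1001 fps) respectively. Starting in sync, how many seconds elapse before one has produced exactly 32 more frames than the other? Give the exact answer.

16016/15 seconds

The gap grows by |30000/1001 − 30| = 30/1001 frames per second.
Time for a 32-frame gap: 32 ÷ (30/1001) = 16016/15 s.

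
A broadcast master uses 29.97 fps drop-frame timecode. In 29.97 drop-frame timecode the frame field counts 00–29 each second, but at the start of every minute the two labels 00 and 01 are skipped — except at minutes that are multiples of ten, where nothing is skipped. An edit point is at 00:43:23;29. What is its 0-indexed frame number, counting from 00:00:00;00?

Complete 10-minute blocks: 4, each 17982 frames → 71928.
Remaining 3 whole minutes in the current block: 1800 + 2 × 1798 = 5396 frames.
Within the current minute: 23 × 30 + 29 − 2 = 717 (labels ;00/;01 skipped at this minute). Total = 71928 + 5396 + 717 = 78041.

78041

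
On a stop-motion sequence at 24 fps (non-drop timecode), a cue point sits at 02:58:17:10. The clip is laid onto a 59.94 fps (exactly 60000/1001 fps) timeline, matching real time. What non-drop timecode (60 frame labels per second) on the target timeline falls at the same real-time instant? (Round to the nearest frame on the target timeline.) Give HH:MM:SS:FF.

Source frame index: (2×3600 + 58×60 + 17) × 24 + 10 = 256738.
Real time: 256738 / (24) = 128369/12 s.
Target frame: (128369/12) × (60000/1001) = 641845000/1001 ≈ 641203.796 → 641204.
At 60 labels/s: frame 641204 → 02:58:06:44.

02:58:06:44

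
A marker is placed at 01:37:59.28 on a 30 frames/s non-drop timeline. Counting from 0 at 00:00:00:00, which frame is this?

Total seconds to the label: (1 × 3600 + 37 × 60 + 59) = 5879.
Frame index = 5879 × 30 + 28 = 176398.

frame 176398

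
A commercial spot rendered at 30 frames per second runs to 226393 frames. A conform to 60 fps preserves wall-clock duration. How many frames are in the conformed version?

452786 frames

Target frames = source frames × (target rate / source rate) = 226393 × (60)/(30) = 226393 × 2 = 452786.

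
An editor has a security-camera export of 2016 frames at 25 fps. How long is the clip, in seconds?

Running time = 2016 / (25) = 80.64 s.

80.64 seconds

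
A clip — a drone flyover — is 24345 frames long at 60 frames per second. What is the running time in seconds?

Running time = 24345 / (60) = 405.75 s.

405.75 seconds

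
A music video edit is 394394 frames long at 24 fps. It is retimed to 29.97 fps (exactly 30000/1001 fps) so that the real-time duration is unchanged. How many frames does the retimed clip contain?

492500 frames

Target frames = source frames × (target rate / source rate) = 394394 × (30000/1001)/(24) = 394394 × 1250/1001 = 492500.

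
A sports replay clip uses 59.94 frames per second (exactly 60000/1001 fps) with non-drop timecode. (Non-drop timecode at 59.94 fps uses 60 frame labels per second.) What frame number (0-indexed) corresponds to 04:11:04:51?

Total seconds to the label: (4 × 3600 + 11 × 60 + 4) = 15064.
Frame index = 15064 × 60 + 51 = 903891.

903891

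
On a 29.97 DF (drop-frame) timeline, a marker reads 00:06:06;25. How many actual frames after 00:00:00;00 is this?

As if non-drop at 30 labels/s: (0 × 3600 + 6 × 60 + 6) × 30 + 25 = 11005.
Minute boundaries passed: 6; those not divisible by 10: 6 − 0 = 6; dropped labels = 2 × 6 = 12.
Actual frame index = 11005 − 12 = 10993.

10993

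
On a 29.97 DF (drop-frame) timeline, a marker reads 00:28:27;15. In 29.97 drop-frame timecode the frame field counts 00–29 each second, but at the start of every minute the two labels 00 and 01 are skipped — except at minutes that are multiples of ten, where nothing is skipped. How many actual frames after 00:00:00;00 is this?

51173

As if non-drop at 30 labels/s: (0 × 3600 + 28 × 60 + 27) × 30 + 15 = 51225.
Minute boundaries passed: 28; those not divisible by 10: 28 − 2 = 26; dropped labels = 2 × 26 = 52.
Actual frame index = 51225 − 52 = 51173.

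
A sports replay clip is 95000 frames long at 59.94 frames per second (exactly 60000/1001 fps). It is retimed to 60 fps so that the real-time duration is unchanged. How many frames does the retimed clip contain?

95095 frames

Target frames = source frames × (target rate / source rate) = 95000 × (60)/(60000/1001) = 95000 × 1001/1000 = 95095.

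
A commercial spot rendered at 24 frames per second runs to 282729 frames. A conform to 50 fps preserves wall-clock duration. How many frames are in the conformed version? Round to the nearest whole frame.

589019 frames

Frames at target rate = 282729 × (50) / (24) = 2356075/4 ≈ 589018.750.
Nearest whole frame: 589019.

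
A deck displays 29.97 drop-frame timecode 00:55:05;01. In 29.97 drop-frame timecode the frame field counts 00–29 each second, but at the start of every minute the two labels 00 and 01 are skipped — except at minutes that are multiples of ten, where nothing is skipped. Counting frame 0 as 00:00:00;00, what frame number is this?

99051

Complete 10-minute blocks: 5, each 17982 frames → 89910.
Remaining 5 whole minutes in the current block: 1800 + 4 × 1798 = 8992 frames.
Within the current minute: 5 × 30 + 1 − 2 = 149 (labels ;00/;01 skipped at this minute). Total = 89910 + 8992 + 149 = 99051.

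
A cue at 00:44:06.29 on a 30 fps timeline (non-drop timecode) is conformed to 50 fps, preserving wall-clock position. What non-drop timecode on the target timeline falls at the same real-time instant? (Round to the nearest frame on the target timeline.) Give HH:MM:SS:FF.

Source frame index: (0×3600 + 44×60 + 6) × 30 + 29 = 79409.
Real time: 79409 / (30) = 79409/30 s.
Target frame: (79409/30) × (50) = 397045/3 ≈ 132348.333 → 132348.
At 50 labels/s: frame 132348 → 00:44:06:48.

00:44:06:48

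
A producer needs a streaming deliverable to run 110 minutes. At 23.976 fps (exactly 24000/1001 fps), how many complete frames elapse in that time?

110 min = 6600 s.
Frames = 6600 × 24000/1001 = 14400000/91 ≈ 158241.7582.
Complete frames: 158241.

158241 frames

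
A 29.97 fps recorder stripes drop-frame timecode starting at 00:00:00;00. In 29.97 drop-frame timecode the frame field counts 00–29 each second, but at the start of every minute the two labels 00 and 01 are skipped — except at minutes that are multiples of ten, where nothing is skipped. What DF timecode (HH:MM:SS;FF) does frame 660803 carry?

Ten DF minutes hold 17982 frames, so frame 660803 lies in block 36 (frames 647352–665333) with 13451 frames into that block.
The block's first minute is 1800 frames and the rest 1798 each; 13451 frames reaches minute 7, so 36 × 18 + 7 × 2 = 662 labels have been skipped so far.
Adding those back, label number 660803 + 662 = 661465 at 30 labels/s is 22048 s + 25 f = 6 h 7 min 28 s frame 25, i.e. 06:07:28;25.

06:07:28;25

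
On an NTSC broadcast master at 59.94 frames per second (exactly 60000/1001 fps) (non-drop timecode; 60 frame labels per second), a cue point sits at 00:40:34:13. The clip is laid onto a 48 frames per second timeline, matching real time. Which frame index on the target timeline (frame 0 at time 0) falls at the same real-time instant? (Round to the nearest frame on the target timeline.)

frame 116959

Source frame index: (0×3600 + 40×60 + 34) × 60 + 13 = 146053.
Real time: 146053 / (60000/1001) = 146199053/60000 s.
Target frame: (146199053/60000) × (48) = 146199053/1250 ≈ 116959.242 → 116959.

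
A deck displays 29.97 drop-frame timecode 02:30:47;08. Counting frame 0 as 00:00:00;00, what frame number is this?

271148

As if non-drop at 30 labels/s: (2 × 3600 + 30 × 60 + 47) × 30 + 8 = 271418.
Minute boundaries passed: 150; those not divisible by 10: 150 − 15 = 135; dropped labels = 2 × 135 = 270.
Actual frame index = 271418 − 270 = 271148.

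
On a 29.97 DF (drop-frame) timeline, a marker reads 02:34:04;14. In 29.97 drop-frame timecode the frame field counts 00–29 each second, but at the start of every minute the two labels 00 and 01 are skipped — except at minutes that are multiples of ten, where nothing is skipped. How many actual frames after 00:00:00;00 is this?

277056

As if non-drop at 30 labels/s: (2 × 3600 + 34 × 60 + 4) × 30 + 14 = 277334.
Minute boundaries passed: 154; those not divisible by 10: 154 − 15 = 139; dropped labels = 2 × 139 = 278.
Actual frame index = 277334 − 278 = 277056.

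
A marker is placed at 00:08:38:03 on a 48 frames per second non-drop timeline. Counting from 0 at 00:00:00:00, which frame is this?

frame 24867

Total seconds to the label: (0 × 3600 + 8 × 60 + 38) = 518.
Frame index = 518 × 48 + 3 = 24867.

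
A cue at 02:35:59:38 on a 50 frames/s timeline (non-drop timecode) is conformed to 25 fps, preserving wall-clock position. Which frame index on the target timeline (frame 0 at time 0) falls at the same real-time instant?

frame 233994

Source frame index: (2×3600 + 35×60 + 59) × 50 + 38 = 467988.
Real time: 467988 / (50) = 233994/25 s.
Target frame: (233994/25) × (25) = 233994.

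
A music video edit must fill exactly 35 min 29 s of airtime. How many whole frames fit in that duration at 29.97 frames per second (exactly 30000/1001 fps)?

63806 frames

35 min 29 s = 2129 s.
Frames = 2129 × 30000/1001 = 63870000/1001 ≈ 63806.1938.
Complete frames: 63806.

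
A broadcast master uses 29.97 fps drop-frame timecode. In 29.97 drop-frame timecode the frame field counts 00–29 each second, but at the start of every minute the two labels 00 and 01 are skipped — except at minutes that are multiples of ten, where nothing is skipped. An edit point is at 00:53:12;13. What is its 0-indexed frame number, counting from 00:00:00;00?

95677

As if non-drop at 30 labels/s: (0 × 3600 + 53 × 60 + 12) × 30 + 13 = 95773.
Minute boundaries passed: 53; those not divisible by 10: 53 − 5 = 48; dropped labels = 2 × 48 = 96.
Actual frame index = 95773 − 96 = 95677.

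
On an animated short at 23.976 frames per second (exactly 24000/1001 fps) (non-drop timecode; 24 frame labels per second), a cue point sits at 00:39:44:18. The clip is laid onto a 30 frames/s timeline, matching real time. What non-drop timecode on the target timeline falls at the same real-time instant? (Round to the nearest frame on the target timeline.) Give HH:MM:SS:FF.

Source frame index: (0×3600 + 39×60 + 44) × 24 + 18 = 57234.
Real time: 57234 / (24000/1001) = 9548539/4000 s.
Target frame: (9548539/4000) × (30) = 28645617/400 ≈ 71614.042 → 71614.
At 30 labels/s: frame 71614 → 00:39:47:04.

00:39:47:04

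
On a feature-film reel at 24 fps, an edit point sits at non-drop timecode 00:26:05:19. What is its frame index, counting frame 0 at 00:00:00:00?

Total seconds to the label: (0 × 3600 + 26 × 60 + 5) = 1565.
Frame index = 1565 × 24 + 19 = 37579.

37579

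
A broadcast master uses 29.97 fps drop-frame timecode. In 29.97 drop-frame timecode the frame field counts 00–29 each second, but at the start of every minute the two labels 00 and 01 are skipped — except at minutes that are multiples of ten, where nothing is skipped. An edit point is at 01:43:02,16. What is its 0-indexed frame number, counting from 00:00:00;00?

As if non-drop at 30 labels/s: (1 × 3600 + 43 × 60 + 2) × 30 + 16 = 185476.
Minute boundaries passed: 103; those not divisible by 10: 103 − 10 = 93; dropped labels = 2 × 93 = 186.
Actual frame index = 185476 − 186 = 185290.

185290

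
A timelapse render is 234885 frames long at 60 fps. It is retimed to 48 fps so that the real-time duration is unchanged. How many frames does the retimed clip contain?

187908 frames

Target frames = source frames × (target rate / source rate) = 234885 × (48)/(60) = 234885 × 4/5 = 187908.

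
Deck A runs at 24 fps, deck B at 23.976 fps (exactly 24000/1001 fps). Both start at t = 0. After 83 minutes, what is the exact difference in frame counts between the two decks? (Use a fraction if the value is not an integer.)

119520/1001 frames

83 min = 4980 s.
A emits 24 × 4980 = 119520 frames; B emits 24000/1001 × 4980 = 119520000/1001.
Difference = 119520/1001 frames (≈ 119.4006); B is behind A.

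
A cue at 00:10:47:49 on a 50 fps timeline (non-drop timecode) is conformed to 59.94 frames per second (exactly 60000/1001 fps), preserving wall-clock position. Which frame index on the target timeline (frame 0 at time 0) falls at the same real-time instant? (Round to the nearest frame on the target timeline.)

frame 38840

Source frame index: (0×3600 + 10×60 + 47) × 50 + 49 = 32399.
Real time: 32399 / (50) = 32399/50 s.
Target frame: (32399/50) × (60000/1001) = 38878800/1001 ≈ 38839.960 → 38840.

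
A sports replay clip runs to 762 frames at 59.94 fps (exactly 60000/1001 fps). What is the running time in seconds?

12.7127 seconds

Running time = 762 / (60000/1001) = 12.7127 s.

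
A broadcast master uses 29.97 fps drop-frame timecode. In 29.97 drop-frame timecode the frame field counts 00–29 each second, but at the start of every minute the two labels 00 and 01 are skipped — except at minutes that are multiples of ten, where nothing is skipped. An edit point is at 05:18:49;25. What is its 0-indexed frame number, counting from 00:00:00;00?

Complete 10-minute blocks: 31, each 17982 frames → 557442.
Remaining 8 whole minutes in the current block: 1800 + 7 × 1798 = 14386 frames.
Within the current minute: 49 × 30 + 25 − 2 = 1493 (labels ;00/;01 skipped at this minute). Total = 557442 + 14386 + 1493 = 573321.

573321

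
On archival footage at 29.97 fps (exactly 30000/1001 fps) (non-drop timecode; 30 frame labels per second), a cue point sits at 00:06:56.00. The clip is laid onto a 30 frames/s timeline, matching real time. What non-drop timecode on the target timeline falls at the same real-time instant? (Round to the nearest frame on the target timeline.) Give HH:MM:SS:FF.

00:06:56:12

Source frame index: (0×3600 + 6×60 + 56) × 30 + 0 = 12480.
Real time: 12480 / (30000/1001) = 52052/125 s.
Target frame: (52052/125) × (30) = 312312/25 ≈ 12492.480 → 12492.
At 30 labels/s: frame 12492 → 00:06:56:12.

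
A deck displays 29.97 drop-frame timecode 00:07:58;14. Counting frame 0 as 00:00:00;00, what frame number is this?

As if non-drop at 30 labels/s: (0 × 3600 + 7 × 60 + 58) × 30 + 14 = 14354.
Minute boundaries passed: 7; those not divisible by 10: 7 − 0 = 7; dropped labels = 2 × 7 = 14.
Actual frame index = 14354 − 14 = 14340.

14340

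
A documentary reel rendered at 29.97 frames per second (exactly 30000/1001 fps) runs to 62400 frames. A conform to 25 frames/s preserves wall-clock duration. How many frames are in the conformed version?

Target frames = source frames × (target rate / source rate) = 62400 × (25)/(30000/1001) = 62400 × 1001/1200 = 52052.

52052 frames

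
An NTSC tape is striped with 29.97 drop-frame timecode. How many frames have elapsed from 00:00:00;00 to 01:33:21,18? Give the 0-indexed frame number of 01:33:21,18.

167880

As if non-drop at 30 labels/s: (1 × 3600 + 33 × 60 + 21) × 30 + 18 = 168048.
Minute boundaries passed: 93; those not divisible by 10: 93 − 9 = 84; dropped labels = 2 × 84 = 168.
Actual frame index = 168048 − 168 = 167880.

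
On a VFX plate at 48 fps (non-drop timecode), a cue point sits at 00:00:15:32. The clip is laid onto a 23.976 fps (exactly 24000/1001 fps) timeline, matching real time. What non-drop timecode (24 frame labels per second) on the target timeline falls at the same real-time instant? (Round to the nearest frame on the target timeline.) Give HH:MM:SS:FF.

00:00:15:16

Source frame index: (0×3600 + 0×60 + 15) × 48 + 32 = 752.
Real time: 752 / (48) = 47/3 s.
Target frame: (47/3) × (24000/1001) = 376000/1001 ≈ 375.624 → 376.
At 24 labels/s: frame 376 → 00:00:15:16.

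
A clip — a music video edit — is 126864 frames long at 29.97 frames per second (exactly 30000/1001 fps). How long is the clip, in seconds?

4233.0288 seconds

Running time = 126864 / (30000/1001) = 4233.0288 s.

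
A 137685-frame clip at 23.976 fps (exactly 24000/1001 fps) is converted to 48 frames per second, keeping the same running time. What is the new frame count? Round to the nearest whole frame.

Frames at target rate = 137685 × (48) / (24000/1001) = 27564537/100 ≈ 275645.370.
Nearest whole frame: 275645.

275645 frames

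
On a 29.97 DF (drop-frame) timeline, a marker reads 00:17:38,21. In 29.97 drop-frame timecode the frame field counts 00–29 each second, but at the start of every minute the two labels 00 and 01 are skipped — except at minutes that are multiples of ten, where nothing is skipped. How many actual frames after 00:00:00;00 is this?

31729

Complete 10-minute blocks: 1, each 17982 frames → 17982.
Remaining 7 whole minutes in the current block: 1800 + 6 × 1798 = 12588 frames.
Within the current minute: 38 × 30 + 21 − 2 = 1159 (labels ;00/;01 skipped at this minute). Total = 17982 + 12588 + 1159 = 31729.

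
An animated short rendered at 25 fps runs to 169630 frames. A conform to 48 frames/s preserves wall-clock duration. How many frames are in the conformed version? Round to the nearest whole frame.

325690 frames

Frames at target rate = 169630 × (48) / (25) = 1628448/5 ≈ 325689.600.
Nearest whole frame: 325690.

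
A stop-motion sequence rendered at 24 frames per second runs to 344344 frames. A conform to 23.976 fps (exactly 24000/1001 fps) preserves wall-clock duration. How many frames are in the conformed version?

Target frames = source frames × (target rate / source rate) = 344344 × (24000/1001)/(24) = 344344 × 1000/1001 = 344000.

344000 frames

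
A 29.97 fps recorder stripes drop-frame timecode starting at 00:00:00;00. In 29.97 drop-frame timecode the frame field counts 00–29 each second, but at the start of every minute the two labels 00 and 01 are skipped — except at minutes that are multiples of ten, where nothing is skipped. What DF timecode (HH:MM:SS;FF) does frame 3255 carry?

Each 10-minute DF block holds 10 × 60 × 30 − 9 × 2 = 17982 frames. 3255 ÷ 17982 → 0 full blocks, remainder 3255.
Within the partial block the first minute is 1800 frames and each further minute 1798, so 1 further minute boundary passed. Total skipped labels = 18 × 0 + 2 × 1 = 2.
Non-drop label index = 3255 + 2 = 3257; at 30 labels/s that is 00:01:48:17, i.e. DF 00:01:48;17.

00:01:48;17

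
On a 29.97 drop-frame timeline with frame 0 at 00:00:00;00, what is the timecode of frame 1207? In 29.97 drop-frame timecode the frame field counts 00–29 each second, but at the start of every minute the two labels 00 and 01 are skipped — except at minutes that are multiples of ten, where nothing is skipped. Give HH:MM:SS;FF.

00:00:40;07

Ten DF minutes hold 17982 frames, so frame 1207 lies in block 0 (frames 0–17981) with 1207 frames into that block.
The block's first minute is 1800 frames and the rest 1798 each; 1207 frames reaches minute 0, so 0 × 18 + 0 × 2 = 0 labels have been skipped so far.
Adding those back, label number 1207 + 0 = 1207 at 30 labels/s is 40 s + 7 f = 0 h 0 min 40 s frame 7, i.e. 00:00:40;07.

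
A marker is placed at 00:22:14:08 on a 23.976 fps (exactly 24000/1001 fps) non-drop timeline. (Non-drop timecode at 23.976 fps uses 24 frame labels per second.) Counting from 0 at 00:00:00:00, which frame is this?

32024

Total seconds to the label: (0 × 3600 + 22 × 60 + 14) = 1334.
Frame index = 1334 × 24 + 8 = 32024.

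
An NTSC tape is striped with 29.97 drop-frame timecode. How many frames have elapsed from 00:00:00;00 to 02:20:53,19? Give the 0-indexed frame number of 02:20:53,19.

253357

As if non-drop at 30 labels/s: (2 × 3600 + 20 × 60 + 53) × 30 + 19 = 253609.
Minute boundaries passed: 140; those not divisible by 10: 140 − 14 = 126; dropped labels = 2 × 126 = 252.
Actual frame index = 253609 − 252 = 253357.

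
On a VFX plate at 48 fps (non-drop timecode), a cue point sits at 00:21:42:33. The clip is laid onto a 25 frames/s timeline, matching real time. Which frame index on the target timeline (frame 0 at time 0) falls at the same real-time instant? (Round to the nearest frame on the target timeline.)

frame 32567

Source frame index: (0×3600 + 21×60 + 42) × 48 + 33 = 62529.
Real time: 62529 / (48) = 20843/16 s.
Target frame: (20843/16) × (25) = 521075/16 ≈ 32567.188 → 32567.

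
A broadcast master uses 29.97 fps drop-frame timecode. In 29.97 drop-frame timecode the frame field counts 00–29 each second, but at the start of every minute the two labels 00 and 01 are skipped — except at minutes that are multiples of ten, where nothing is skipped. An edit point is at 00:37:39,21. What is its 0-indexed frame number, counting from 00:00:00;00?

67723

As if non-drop at 30 labels/s: (0 × 3600 + 37 × 60 + 39) × 30 + 21 = 67791.
Minute boundaries passed: 37; those not divisible by 10: 37 − 3 = 34; dropped labels = 2 × 34 = 68.
Actual frame index = 67791 − 68 = 67723.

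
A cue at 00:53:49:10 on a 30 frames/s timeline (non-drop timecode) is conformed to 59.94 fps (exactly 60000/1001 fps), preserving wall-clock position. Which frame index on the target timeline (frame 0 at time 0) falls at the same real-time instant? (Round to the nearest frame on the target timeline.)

frame 193566

Source frame index: (0×3600 + 53×60 + 49) × 30 + 10 = 96880.
Real time: 96880 / (30) = 9688/3 s.
Target frame: (9688/3) × (60000/1001) = 27680000/143 ≈ 193566.434 → 193566.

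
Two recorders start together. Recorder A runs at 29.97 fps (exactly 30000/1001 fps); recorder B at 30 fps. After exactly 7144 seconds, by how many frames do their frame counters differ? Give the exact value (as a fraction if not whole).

214320/1001 frames

A emits 30000/1001 × 7144 = 214320000/1001 frames; B emits 30 × 7144 = 214320.
Difference = 214320/1001 frames (≈ 214.1059); B is ahead of A.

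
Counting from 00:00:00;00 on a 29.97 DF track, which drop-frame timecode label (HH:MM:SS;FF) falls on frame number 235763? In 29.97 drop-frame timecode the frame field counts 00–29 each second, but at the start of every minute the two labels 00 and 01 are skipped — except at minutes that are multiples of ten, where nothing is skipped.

Ten DF minutes hold 17982 frames, so frame 235763 lies in block 13 (frames 233766–251747) with 1997 frames into that block.
The block's first minute is 1800 frames and the rest 1798 each; 1997 frames reaches minute 1, so 13 × 18 + 1 × 2 = 236 labels have been skipped so far.
Adding those back, label number 235763 + 236 = 235999 at 30 labels/s is 7866 s + 19 f = 2 h 11 min 6 s frame 19, i.e. 02:11:06;19.

02:11:06;19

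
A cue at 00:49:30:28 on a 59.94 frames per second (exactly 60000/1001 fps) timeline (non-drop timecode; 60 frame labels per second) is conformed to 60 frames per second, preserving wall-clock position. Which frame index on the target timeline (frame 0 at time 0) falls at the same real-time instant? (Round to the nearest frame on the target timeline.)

Source frame index: (0×3600 + 49×60 + 30) × 60 + 28 = 178228.
Real time: 178228 / (60000/1001) = 44601557/15000 s.
Target frame: (44601557/15000) × (60) = 44601557/250 ≈ 178406.228 → 178406.

frame 178406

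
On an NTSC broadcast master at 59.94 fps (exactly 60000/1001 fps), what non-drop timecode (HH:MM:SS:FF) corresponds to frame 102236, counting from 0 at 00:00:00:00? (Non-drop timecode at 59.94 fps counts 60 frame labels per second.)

00:28:23:56

102236 ÷ 60 = 1703 full seconds, remainder 56 frames.
1703 s = 0 h 28 min 23 s.
Timecode: 00:28:23:56.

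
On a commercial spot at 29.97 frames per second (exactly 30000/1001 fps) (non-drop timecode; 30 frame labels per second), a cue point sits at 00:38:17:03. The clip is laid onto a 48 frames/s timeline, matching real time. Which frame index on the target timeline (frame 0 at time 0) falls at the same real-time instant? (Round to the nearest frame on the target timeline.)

Source frame index: (0×3600 + 38×60 + 17) × 30 + 3 = 68913.
Real time: 68913 / (30000/1001) = 22993971/10000 s.
Target frame: (22993971/10000) × (48) = 68981913/625 ≈ 110371.061 → 110371.

frame 110371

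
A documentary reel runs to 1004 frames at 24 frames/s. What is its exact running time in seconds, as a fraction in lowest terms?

251/6 seconds

Running time = 1004 ÷ (24) = 1004 × 1/24 = 251/6 s.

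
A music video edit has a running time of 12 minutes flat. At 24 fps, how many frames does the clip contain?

12 min = 720 s.
Frames = 720 × 24 = 17280.

17280 frames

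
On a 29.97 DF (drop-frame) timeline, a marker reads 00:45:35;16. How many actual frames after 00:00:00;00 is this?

As if non-drop at 30 labels/s: (0 × 3600 + 45 × 60 + 35) × 30 + 16 = 82066.
Minute boundaries passed: 45; those not divisible by 10: 45 − 4 = 41; dropped labels = 2 × 41 = 82.
Actual frame index = 82066 − 82 = 81984.

81984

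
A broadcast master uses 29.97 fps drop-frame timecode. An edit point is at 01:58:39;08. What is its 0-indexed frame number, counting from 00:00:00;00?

213364

Complete 10-minute blocks: 11, each 17982 frames → 197802.
Remaining 8 whole minutes in the current block: 1800 + 7 × 1798 = 14386 frames.
Within the current minute: 39 × 30 + 8 − 2 = 1176 (labels ;00/;01 skipped at this minute). Total = 197802 + 14386 + 1176 = 213364.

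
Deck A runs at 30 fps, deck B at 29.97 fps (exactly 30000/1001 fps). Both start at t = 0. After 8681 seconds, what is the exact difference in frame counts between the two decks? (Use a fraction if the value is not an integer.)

A emits 30 × 8681 = 260430 frames; B emits 30000/1001 × 8681 = 260430000/1001.
Difference = 260430/1001 frames (≈ 260.1698); B is behind A.

260430/1001 frames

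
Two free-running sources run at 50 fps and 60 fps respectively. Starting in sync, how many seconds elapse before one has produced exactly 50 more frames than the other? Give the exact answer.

The gap grows by |60 − 50| = 10 frames per second.
Time for a 50-frame gap: 50 ÷ (10) = 5 s.

5 seconds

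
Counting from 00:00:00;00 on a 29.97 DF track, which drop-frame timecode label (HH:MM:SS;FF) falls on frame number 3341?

Each 10-minute DF block holds 10 × 60 × 30 − 9 × 2 = 17982 frames. 3341 ÷ 17982 → 0 full blocks, remainder 3341.
Within the partial block the first minute is 1800 frames and each further minute 1798, so 1 further minute boundary passed. Total skipped labels = 18 × 0 + 2 × 1 = 2.
Non-drop label index = 3341 + 2 = 3343; at 30 labels/s that is 00:01:51:13, i.e. DF 00:01:51;13.

00:01:51;13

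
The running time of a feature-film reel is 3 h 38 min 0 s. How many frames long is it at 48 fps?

3 h 38 min 0 s = 13080 s.
Frames = 13080 × 48 = 627840.

627840 frames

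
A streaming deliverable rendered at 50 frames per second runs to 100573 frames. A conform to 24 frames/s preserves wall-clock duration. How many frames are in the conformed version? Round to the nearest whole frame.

48275 frames

Frames at target rate = 100573 × (24) / (50) = 1206876/25 ≈ 48275.040.
Nearest whole frame: 48275.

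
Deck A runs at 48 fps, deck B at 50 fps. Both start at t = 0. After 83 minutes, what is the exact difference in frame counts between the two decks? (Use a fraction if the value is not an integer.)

9960 frames

83 min = 4980 s.
A emits 48 × 4980 = 239040 frames; B emits 50 × 4980 = 249000.
Difference = 9960 frames; B is ahead of A.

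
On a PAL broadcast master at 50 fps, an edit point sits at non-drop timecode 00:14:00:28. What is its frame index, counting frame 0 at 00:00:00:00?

42028

Total seconds to the label: (0 × 3600 + 14 × 60 + 0) = 840.
Frame index = 840 × 50 + 28 = 42028.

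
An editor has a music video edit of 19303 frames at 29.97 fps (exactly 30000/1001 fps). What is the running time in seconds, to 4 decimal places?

Running time = 19303 × 1001/30000 = 19322303/30000 s ≈ 644.0768 s.

644.0768 seconds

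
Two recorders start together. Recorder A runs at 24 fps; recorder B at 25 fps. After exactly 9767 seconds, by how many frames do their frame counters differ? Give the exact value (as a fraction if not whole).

9767 frames

A emits 24 × 9767 = 234408 frames; B emits 25 × 9767 = 244175.
Difference = 9767 frames; B is ahead of A.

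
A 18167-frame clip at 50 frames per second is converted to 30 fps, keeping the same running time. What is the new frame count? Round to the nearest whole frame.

Frames at target rate = 18167 × (30) / (50) = 54501/5 ≈ 10900.200.
Nearest whole frame: 10900.

10900 frames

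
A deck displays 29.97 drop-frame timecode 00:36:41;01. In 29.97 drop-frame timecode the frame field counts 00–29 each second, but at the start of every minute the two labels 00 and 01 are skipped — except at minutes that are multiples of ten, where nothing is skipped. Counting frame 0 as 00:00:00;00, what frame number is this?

Complete 10-minute blocks: 3, each 17982 frames → 53946.
Remaining 6 whole minutes in the current block: 1800 + 5 × 1798 = 10790 frames.
Within the current minute: 41 × 30 + 1 − 2 = 1229 (labels ;00/;01 skipped at this minute). Total = 53946 + 10790 + 1229 = 65965.

65965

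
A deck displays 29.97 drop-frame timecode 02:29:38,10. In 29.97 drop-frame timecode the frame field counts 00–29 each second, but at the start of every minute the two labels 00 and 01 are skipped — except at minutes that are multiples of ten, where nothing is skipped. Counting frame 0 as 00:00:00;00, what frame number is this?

As if non-drop at 30 labels/s: (2 × 3600 + 29 × 60 + 38) × 30 + 10 = 269350.
Minute boundaries passed: 149; those not divisible by 10: 149 − 14 = 135; dropped labels = 2 × 135 = 270.
Actual frame index = 269350 − 270 = 269080.

269080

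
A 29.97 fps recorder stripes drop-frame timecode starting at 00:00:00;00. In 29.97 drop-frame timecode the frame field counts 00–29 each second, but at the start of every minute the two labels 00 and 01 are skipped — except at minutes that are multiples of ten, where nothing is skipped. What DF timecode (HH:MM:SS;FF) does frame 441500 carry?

04:05:31;12

Ten DF minutes hold 17982 frames, so frame 441500 lies in block 24 (frames 431568–449549) with 9932 frames into that block.
The block's first minute is 1800 frames and the rest 1798 each; 9932 frames reaches minute 5, so 24 × 18 + 5 × 2 = 442 labels have been skipped so far.
Adding those back, label number 441500 + 442 = 441942 at 30 labels/s is 14731 s + 12 f = 4 h 5 min 31 s frame 12, i.e. 04:05:31;12.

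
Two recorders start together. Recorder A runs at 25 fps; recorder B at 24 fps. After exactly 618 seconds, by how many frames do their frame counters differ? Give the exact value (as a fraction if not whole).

618 frames

A emits 25 × 618 = 15450 frames; B emits 24 × 618 = 14832.
Difference = 618 frames; B is behind A.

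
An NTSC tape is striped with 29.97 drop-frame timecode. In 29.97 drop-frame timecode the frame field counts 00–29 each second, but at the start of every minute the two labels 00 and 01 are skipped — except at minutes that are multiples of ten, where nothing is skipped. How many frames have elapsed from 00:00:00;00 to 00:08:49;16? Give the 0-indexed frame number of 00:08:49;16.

15870

As if non-drop at 30 labels/s: (0 × 3600 + 8 × 60 + 49) × 30 + 16 = 15886.
Minute boundaries passed: 8; those not divisible by 10: 8 − 0 = 8; dropped labels = 2 × 8 = 16.
Actual frame index = 15886 − 16 = 15870.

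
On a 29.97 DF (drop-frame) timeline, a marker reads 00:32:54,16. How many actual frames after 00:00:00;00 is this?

Complete 10-minute blocks: 3, each 17982 frames → 53946.
Remaining 2 whole minutes in the current block: 1800 + 1 × 1798 = 3598 frames.
Within the current minute: 54 × 30 + 16 − 2 = 1634 (labels ;00/;01 skipped at this minute). Total = 53946 + 3598 + 1634 = 59178.

59178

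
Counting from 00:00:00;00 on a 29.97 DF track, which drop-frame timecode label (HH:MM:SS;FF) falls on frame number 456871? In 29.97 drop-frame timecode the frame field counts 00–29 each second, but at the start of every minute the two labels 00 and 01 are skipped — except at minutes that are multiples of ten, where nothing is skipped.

04:14:04;09

Ten DF minutes hold 17982 frames, so frame 456871 lies in block 25 (frames 449550–467531) with 7321 frames into that block.
The block's first minute is 1800 frames and the rest 1798 each; 7321 frames reaches minute 4, so 25 × 18 + 4 × 2 = 458 labels have been skipped so far.
Adding those back, label number 456871 + 458 = 457329 at 30 labels/s is 15244 s + 9 f = 4 h 14 min 4 s frame 9, i.e. 04:14:04;09.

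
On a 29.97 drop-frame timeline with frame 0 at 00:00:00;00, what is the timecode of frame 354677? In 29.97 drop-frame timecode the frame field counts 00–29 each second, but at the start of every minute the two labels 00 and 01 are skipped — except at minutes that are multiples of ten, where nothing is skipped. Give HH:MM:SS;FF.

03:17:14;13

Ten DF minutes hold 17982 frames, so frame 354677 lies in block 19 (frames 341658–359639) with 13019 frames into that block.
The block's first minute is 1800 frames and the rest 1798 each; 13019 frames reaches minute 7, so 19 × 18 + 7 × 2 = 356 labels have been skipped so far.
Adding those back, label number 354677 + 356 = 355033 at 30 labels/s is 11834 s + 13 f = 3 h 17 min 14 s frame 13, i.e. 03:17:14;13.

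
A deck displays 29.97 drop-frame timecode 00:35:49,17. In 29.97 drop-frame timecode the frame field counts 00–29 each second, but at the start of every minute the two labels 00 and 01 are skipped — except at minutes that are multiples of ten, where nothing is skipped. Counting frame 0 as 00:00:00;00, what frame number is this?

Complete 10-minute blocks: 3, each 17982 frames → 53946.
Remaining 5 whole minutes in the current block: 1800 + 4 × 1798 = 8992 frames.
Within the current minute: 49 × 30 + 17 − 2 = 1485 (labels ;00/;01 skipped at this minute). Total = 53946 + 8992 + 1485 = 64423.

64423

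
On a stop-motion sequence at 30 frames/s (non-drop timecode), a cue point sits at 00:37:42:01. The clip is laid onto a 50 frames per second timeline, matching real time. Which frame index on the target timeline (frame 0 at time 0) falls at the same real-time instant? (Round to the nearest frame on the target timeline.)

Source frame index: (0×3600 + 37×60 + 42) × 30 + 1 = 67861.
Real time: 67861 / (30) = 67861/30 s.
Target frame: (67861/30) × (50) = 339305/3 ≈ 113101.667 → 113102.

frame 113102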